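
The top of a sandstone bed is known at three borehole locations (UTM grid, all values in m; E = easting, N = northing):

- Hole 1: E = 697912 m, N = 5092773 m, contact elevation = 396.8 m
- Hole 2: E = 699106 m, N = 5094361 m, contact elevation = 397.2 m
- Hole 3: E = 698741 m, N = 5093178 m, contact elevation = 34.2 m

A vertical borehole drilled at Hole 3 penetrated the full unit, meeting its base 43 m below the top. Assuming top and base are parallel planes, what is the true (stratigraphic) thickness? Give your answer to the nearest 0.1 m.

Two edge vectors: Hole 1→Hole 2 = (1194, 1588, 0.4), Hole 1→Hole 3 = (829, 405, -362.6).
Normal n = (Hole 1→Hole 2) × (Hole 1→Hole 3) = (-575970.8, 433276, -832882).
So ∂z/∂E = −n_x/n_z = −0.69154 and ∂z/∂N = −n_y/n_z = 0.52021.
|∇z| = √(a²+b²) = 0.86536, so dip δ = arctan(0.86536) = 40.87°.
True thickness = vertical thickness × cos δ = 43 × cos 40.87° = 32.5 m.

32.5 m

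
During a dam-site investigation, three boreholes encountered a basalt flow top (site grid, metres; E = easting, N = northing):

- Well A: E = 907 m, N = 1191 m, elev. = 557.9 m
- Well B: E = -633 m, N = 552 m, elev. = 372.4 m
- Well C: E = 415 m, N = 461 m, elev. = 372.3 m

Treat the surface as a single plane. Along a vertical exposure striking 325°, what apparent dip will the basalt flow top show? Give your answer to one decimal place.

Let the plane be z = a·E + b·N + c.
Well B−Well A: −1540a − 639b = −185.5;  Well C−Well A: −492a − 730b = −185.6.
Solving gives a = 0.02077, b = 0.24025.
Unit vector along 325° is (sin 325°, cos 325°) = (-0.5736, 0.8192).
Slope in that direction = a·(-0.5736) + b·(0.8192) = 0.18489.
Apparent dip = arctan|0.18489| = 10.5° (true dip is 13.6°, so apparent ≤ true as expected).

10.5°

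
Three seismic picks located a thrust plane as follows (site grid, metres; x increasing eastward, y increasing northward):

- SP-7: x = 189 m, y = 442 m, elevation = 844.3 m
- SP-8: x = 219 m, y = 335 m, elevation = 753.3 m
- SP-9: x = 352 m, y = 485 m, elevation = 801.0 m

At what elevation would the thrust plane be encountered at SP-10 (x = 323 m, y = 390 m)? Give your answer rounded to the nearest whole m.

746 m

Let the plane be z = a·x + b·y + c.
SP-8−SP-7: 30a − 107b = −91;  SP-9−SP-7: 163a + 43b = −43.3.
Solving gives a = −0.45625, b = 0.72255.
Then c = 844.3 − a·189 − b·442 = 611.17.
At (323, 390): z = −147.4 + 281.8 + 611.17 = 745.6 m.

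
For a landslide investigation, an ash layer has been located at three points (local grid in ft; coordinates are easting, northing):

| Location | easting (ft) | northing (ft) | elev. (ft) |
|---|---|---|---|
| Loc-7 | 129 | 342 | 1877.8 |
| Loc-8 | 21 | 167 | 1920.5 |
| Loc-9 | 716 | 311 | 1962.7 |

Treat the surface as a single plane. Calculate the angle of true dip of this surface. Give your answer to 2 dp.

19.14°

Let the plane be z = a·easting + b·northing + c.
Loc-8−Loc-7: −108a − 175b = 42.7;  Loc-9−Loc-7: 587a − 31b = 84.9.
Solving gives a = 0.12759, b = −0.32274.
Gradient magnitude |∇z| = √(a² + b²) = √(0.01628 + 0.10416) = 0.34705.
True dip = arctan(0.34705) = 19.14°, dipping toward NNW (azimuth ≈ 338°).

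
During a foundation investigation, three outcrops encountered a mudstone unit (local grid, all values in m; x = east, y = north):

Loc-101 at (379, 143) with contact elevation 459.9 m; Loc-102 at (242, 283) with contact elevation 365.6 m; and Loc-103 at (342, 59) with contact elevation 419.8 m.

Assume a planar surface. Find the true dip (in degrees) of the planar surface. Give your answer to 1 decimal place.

Let the plane be z = a·x + b·y + c.
Loc-102−Loc-101: −137a + 140b = −94.3;  Loc-103−Loc-101: −37a − 84b = −40.1.
Solving gives a = 0.81107, b = 0.12012.
Gradient magnitude |∇z| = √(a² + b²) = √(0.65784 + 0.01443) = 0.81992.
True dip = arctan(0.81992) = 39.3°, dipping toward W (azimuth ≈ 262°).

39.3°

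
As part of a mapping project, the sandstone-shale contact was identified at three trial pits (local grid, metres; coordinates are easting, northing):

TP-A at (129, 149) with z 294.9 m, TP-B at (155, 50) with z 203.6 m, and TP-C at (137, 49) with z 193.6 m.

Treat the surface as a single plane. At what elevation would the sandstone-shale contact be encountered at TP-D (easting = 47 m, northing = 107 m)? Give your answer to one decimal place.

209.9 m

Let the plane be z = a·easting + b·northing + c.
TP-B−TP-A: 26a − 99b = −91.3;  TP-C−TP-A: 8a − 100b = −101.3.
Solving gives a = 0.49707, b = 1.05277.
Then c = 294.9 − a·129 − b·149 = 73.92.
At (47, 107): z = 23.4 + 112.6 + 73.92 = 209.9 m.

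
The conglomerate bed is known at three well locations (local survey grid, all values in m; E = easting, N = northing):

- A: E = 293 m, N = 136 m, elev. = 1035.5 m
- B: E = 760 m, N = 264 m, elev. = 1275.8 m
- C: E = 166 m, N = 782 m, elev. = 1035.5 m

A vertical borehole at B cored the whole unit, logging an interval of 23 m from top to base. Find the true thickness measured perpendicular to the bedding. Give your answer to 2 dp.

Two edge vectors: A→B = (467, 128, 240.3), A→C = (-127, 646, 0).
Normal n = (A→B) × (A→C) = (-155233.8, -30518.1, 317938).
So ∂z/∂E = −n_x/n_z = 0.48825 and ∂z/∂N = −n_y/n_z = 0.09599.
|∇z| = √(a²+b²) = 0.49760, so dip δ = arctan(0.49760) = 26.45°.
True thickness = vertical thickness × cos δ = 23 × cos 26.45° = 20.59 m.

20.59 m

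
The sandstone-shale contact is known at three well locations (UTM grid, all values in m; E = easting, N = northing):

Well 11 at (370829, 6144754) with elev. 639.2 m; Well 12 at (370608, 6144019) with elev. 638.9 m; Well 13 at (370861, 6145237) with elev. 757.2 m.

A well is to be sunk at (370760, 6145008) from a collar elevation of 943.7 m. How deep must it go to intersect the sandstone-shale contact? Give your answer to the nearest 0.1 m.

Two edge vectors: Well 11→Well 12 = (-221, -735, -0.3), Well 11→Well 13 = (32, 483, 118).
Normal n = (Well 11→Well 12) × (Well 11→Well 13) = (-86585.1, 26068.4, -83223).
So ∂z/∂E = −n_x/n_z = −1.040398688 and ∂z/∂N = −n_y/n_z = 0.313235524.
Intercept c from Well 11: 639.2 + 385810.01 − 1924755.24 = −1538306.03.
At (370760, 6145008): z_contact = −385738.22 + 1924834.80 − 1538306.03 = 790.55 m.
Depth below ground = 943.7 − 790.55 = 153.2 m.

153.2 m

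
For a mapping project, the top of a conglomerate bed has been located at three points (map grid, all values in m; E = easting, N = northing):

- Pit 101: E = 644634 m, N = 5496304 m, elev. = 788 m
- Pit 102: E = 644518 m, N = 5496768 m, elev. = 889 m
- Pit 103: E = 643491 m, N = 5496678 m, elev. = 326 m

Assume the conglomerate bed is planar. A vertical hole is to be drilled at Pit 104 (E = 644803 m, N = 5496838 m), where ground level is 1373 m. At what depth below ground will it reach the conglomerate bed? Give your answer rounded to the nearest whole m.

Let the plane be z = a·E + b·N + c.
Pit 102−Pit 101: −116a + 464b = 101;  Pit 103−Pit 101: −1143a + 374b = −462.
Solving gives a = 0.51777940, b = 0.34711726.
Then c = 788 − a·644634 − b·5496304 = −2240852.22.
At (644803, 5496838): z_contact = 333865.7 + 1908047.4 − 2240852.22 = 1060.9 m.
Depth below ground = 1373 − 1060.9 = 312 m.

312 m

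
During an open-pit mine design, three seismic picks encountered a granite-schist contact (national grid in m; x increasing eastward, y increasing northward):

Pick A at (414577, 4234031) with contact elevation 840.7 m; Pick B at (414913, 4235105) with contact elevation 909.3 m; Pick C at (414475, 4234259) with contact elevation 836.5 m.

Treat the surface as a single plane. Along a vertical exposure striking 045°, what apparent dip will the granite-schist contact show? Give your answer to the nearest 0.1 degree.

Two edge vectors: Pick A→Pick B = (336, 1074, 68.6), Pick A→Pick C = (-102, 228, -4.2).
Normal n = (Pick A→Pick B) × (Pick A→Pick C) = (-20151.6, -5586, 186156).
So ∂z/∂x = −n_x/n_z = 0.10825 and ∂z/∂y = −n_y/n_z = 0.03001.
Unit vector along 045° is (sin 45°, cos 45°) = (0.7071, 0.7071).
Slope in that direction = a·(0.7071) + b·(0.7071) = 0.09776.
Apparent dip = arctan|0.09776| = 5.6° (true dip is 6.4°, so apparent ≤ true as expected).

5.6°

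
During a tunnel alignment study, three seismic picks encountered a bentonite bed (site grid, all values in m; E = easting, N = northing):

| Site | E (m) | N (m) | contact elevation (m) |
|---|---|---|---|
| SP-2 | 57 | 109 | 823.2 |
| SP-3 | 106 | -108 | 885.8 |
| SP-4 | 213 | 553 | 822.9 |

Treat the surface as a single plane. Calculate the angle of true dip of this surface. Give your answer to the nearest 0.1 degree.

27.9°

Let the plane be z = a·E + b·N + c.
SP-3−SP-2: 49a − 217b = 62.6;  SP-4−SP-2: 156a + 444b = −0.3.
Solving gives a = 0.49866, b = −0.17588.
Gradient magnitude |∇z| = √(a² + b²) = √(0.24866 + 0.03093) = 0.52876.
True dip = arctan(0.52876) = 27.9°, dipping toward WNW (azimuth ≈ 289°).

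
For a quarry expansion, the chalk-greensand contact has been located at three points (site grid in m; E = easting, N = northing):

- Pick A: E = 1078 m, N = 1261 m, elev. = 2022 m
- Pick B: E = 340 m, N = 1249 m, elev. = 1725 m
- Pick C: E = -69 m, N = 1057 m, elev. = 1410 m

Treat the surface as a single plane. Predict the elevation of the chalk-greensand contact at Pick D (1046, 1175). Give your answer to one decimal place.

1939.8 m

Let the plane be z = a·E + b·N + c.
Pick B−Pick A: −738a − 12b = −297;  Pick C−Pick A: −1147a − 204b = −612.
Solving gives a = 0.389245, b = 0.811453.
Then c = 2022 − a·1078 − b·1261 = 579.15.
At (1046, 1175): z = 407.1 + 953.5 + 579.15 = 1939.8 m.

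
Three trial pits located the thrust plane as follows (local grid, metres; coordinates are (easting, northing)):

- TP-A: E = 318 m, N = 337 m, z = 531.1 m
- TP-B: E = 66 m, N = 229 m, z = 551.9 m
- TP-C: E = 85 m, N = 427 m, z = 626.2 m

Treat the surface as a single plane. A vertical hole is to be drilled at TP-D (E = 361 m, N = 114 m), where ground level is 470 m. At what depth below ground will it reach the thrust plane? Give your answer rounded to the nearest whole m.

Two edge vectors: TP-A→TP-B = (-252, -108, 20.8), TP-A→TP-C = (-233, 90, 95.1).
Normal n = (TP-A→TP-B) × (TP-A→TP-C) = (-12142.8, 19118.8, -47844).
So ∂z/∂E = −n_x/n_z = −0.25380 and ∂z/∂N = −n_y/n_z = 0.39961.
Intercept c from TP-A: 531.1 + 80.71 − 134.67 = 477.14.
At (361, 114): z_contact = −91.6 + 45.6 + 477.14 = 431.1 m.
Depth below ground = 470 − 431.1 = 39 m.

39 m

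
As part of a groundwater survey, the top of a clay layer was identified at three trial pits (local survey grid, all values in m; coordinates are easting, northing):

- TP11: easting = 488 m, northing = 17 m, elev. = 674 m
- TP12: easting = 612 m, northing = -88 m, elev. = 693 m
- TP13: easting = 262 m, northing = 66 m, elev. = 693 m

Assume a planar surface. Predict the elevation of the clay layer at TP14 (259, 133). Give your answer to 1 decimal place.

Two edge vectors: TP11→TP12 = (124, -105, 19), TP11→TP13 = (-226, 49, 19).
Normal n = (TP11→TP12) × (TP11→TP13) = (-2926, -6650, -17654).
So ∂z/∂easting = −n_x/n_z = −0.16574 and ∂z/∂northing = −n_y/n_z = −0.37669.
Intercept c from TP11: 674 + 80.88 + 6.40 = 761.29.
At (259, 133): z = −42.9 − 50.1 + 761.29 = 668.3 m.

668.3 m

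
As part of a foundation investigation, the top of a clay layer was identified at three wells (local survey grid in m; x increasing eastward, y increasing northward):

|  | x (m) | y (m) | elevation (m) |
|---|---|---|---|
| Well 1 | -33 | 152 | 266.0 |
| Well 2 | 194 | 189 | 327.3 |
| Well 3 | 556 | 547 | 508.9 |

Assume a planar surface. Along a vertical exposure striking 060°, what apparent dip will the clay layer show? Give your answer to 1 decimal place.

18.5°

Two edge vectors: Well 1→Well 2 = (227, 37, 61.3), Well 1→Well 3 = (589, 395, 242.9).
Normal n = (Well 1→Well 2) × (Well 1→Well 3) = (-15226.2, -19032.6, 67872).
So ∂z/∂x = −n_x/n_z = 0.22434 and ∂z/∂y = −n_y/n_z = 0.28042.
Unit vector along 060° is (sin 60°, cos 60°) = (0.8660, 0.5000).
Slope in that direction = a·(0.8660) + b·(0.5000) = 0.33449.
Apparent dip = arctan|0.33449| = 18.5° (true dip is 19.8°, so apparent ≤ true as expected).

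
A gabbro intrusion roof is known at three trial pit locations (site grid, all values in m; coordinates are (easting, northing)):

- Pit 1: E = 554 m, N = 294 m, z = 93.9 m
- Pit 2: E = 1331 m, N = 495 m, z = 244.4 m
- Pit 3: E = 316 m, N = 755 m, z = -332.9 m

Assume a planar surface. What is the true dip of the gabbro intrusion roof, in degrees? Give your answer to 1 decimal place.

39.4°

Two edge vectors: Pit 1→Pit 2 = (777, 201, 150.5), Pit 1→Pit 3 = (-238, 461, -426.8).
Normal n = (Pit 1→Pit 2) × (Pit 1→Pit 3) = (-155167.3, 295804.6, 406035).
So ∂z/∂E = −n_x/n_z = 0.38215 and ∂z/∂N = −n_y/n_z = −0.72852.
Gradient magnitude |∇z| = √(a² + b²) = √(0.14604 + 0.53074) = 0.82267.
True dip = arctan(0.82267) = 39.4°, dipping toward NNW (azimuth ≈ 332°).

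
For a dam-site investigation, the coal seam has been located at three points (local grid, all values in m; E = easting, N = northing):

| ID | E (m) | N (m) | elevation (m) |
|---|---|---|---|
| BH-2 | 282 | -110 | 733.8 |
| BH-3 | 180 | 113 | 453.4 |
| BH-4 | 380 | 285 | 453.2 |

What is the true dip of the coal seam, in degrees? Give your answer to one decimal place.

Two edge vectors: BH-2→BH-3 = (-102, 223, -280.4), BH-2→BH-4 = (98, 395, -280.6).
Normal n = (BH-2→BH-3) × (BH-2→BH-4) = (48184.2, -56100.4, -62144).
So ∂z/∂E = −n_x/n_z = 0.77536 and ∂z/∂N = −n_y/n_z = −0.90275.
Gradient magnitude |∇z| = √(a² + b²) = √(0.60119 + 0.81495) = 1.19002.
True dip = arctan(1.19002) = 50.0°, dipping toward NW (azimuth ≈ 319°).

50.0°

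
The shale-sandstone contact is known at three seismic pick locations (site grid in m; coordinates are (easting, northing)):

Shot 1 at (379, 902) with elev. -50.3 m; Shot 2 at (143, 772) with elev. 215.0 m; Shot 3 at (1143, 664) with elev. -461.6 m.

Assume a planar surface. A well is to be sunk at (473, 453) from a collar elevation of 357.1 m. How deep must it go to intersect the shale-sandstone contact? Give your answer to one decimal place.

172.9 m

Let the plane be z = a·E + b·N + c.
Shot 2−Shot 1: −236a − 130b = 265.3;  Shot 3−Shot 1: 764a − 238b = −411.3.
Solving gives a = −0.749964, b = −0.679296.
Then c = -50.3 − a·379 − b·902 = 846.66.
At (473, 453): z_contact = −354.73 − 307.72 + 846.66 = 184.21 m.
Depth below ground = 357.1 − 184.21 = 172.9 m.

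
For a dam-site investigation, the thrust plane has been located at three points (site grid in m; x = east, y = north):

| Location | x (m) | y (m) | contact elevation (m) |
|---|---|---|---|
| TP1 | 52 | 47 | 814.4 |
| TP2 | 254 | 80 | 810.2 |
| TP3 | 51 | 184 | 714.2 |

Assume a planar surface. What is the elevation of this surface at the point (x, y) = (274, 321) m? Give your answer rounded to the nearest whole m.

636 m

Let the plane be z = a·x + b·y + c.
TP2−TP1: 202a + 33b = −4.2;  TP3−TP1: −1a + 137b = −100.2.
Solving gives a = 0.09857, b = −0.73067.
Then c = 814.4 − a·52 − b·47 = 843.62.
At (274, 321): z = 27.0 − 234.5 + 843.62 = 636.1 m.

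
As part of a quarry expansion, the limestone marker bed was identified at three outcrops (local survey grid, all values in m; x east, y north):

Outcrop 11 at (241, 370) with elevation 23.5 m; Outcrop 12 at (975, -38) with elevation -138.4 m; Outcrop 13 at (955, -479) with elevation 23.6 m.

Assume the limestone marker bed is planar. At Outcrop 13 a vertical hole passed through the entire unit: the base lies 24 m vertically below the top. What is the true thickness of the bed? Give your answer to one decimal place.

Two edge vectors: Outcrop 11→Outcrop 12 = (734, -408, -161.9), Outcrop 11→Outcrop 13 = (714, -849, 0.1).
Normal n = (Outcrop 11→Outcrop 12) × (Outcrop 11→Outcrop 13) = (-137493.9, -115670, -331854).
So ∂z/∂x = −n_x/n_z = −0.41432 and ∂z/∂y = −n_y/n_z = −0.34856.
|∇z| = √(a²+b²) = 0.54144, so dip δ = arctan(0.54144) = 28.43°.
True thickness = vertical thickness × cos δ = 24 × cos 28.43° = 21.1 m.

21.1 m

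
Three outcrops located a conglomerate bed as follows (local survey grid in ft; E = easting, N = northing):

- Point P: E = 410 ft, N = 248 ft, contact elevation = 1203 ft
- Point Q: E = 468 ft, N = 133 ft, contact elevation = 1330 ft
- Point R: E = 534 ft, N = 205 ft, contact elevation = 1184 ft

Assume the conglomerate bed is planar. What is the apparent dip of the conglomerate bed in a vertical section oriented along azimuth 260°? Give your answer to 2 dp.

Let the plane be z = a·E + b·N + c.
Point Q−Point P: 58a − 115b = 127;  Point R−Point P: 124a − 43b = −19.
Solving gives a = −0.64984, b = −1.43209.
Unit vector along 260° is (sin 260°, cos 260°) = (-0.9848, -0.1736).
Slope in that direction = a·(-0.9848) + b·(-0.1736) = 0.88865.
Apparent dip = arctan|0.88865| = 41.63° (true dip is 57.5°, so apparent ≤ true as expected).

41.63°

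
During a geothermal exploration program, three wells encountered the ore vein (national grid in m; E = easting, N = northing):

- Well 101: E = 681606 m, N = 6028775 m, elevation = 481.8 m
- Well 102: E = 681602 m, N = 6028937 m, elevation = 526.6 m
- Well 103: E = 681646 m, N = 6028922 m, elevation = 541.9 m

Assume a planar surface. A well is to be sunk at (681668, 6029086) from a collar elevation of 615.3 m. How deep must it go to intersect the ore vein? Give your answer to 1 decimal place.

Let the plane be z = a·E + b·N + c.
Well 102−Well 101: −4a + 162b = 44.8;  Well 103−Well 101: 40a + 147b = 60.1.
Solving gives a = 0.445755518, b = 0.287549519.
Then c = 481.8 − a·681606 − b·6028775 = −2036919.19.
At (681668, 6029086): z_contact = 303857.27 + 1733660.78 − 2036919.19 = 598.86 m.
Depth below ground = 615.3 − 598.86 = 16.4 m.

16.4 m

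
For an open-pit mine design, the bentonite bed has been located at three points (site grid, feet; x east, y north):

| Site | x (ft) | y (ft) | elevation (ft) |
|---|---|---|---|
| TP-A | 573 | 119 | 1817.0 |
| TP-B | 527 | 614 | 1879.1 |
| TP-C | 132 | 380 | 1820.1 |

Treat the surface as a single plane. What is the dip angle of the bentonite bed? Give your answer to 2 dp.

8.53°

Two edge vectors: TP-A→TP-B = (-46, 495, 62.1), TP-A→TP-C = (-441, 261, 3.1).
Normal n = (TP-A→TP-B) × (TP-A→TP-C) = (-14673.6, -27243.5, 206289).
So ∂z/∂x = −n_x/n_z = 0.07113 and ∂z/∂y = −n_y/n_z = 0.13206.
Gradient magnitude |∇z| = √(a² + b²) = √(0.00506 + 0.01744) = 0.15000.
True dip = arctan(0.15000) = 8.53°, dipping toward SSW (azimuth ≈ 208°).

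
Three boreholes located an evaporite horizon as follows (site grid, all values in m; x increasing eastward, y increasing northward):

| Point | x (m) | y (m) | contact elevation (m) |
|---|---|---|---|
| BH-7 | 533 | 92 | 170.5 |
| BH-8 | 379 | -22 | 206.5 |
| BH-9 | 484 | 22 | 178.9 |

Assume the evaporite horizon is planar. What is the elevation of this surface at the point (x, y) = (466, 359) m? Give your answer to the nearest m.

215 m

Two edge vectors: BH-7→BH-8 = (-154, -114, 36), BH-7→BH-9 = (-49, -70, 8.4).
Normal n = (BH-7→BH-8) × (BH-7→BH-9) = (1562.4, -470.4, 5194).
So ∂z/∂x = −n_x/n_z = −0.30081 and ∂z/∂y = −n_y/n_z = 0.09057.
Intercept c from BH-7: 170.5 + 160.33 − 8.33 = 322.50.
At (466, 359): z = −140.2 + 32.5 + 322.50 = 214.8 m.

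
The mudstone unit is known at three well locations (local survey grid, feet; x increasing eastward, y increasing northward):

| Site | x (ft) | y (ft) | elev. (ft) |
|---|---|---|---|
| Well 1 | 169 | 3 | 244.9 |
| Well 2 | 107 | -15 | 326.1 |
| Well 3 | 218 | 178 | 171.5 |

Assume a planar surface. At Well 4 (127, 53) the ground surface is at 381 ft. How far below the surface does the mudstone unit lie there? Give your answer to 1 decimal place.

84.7 ft

Two edge vectors: Well 1→Well 2 = (-62, -18, 81.2), Well 1→Well 3 = (49, 175, -73.4).
Normal n = (Well 1→Well 2) × (Well 1→Well 3) = (-12888.8, -572, -9968).
So ∂z/∂x = −n_x/n_z = −1.29302 and ∂z/∂y = −n_y/n_z = −0.05738.
Intercept c from Well 1: 244.9 + 218.52 + 0.17 = 463.59.
At (127, 53): z_contact = −164.21 − 3.04 + 463.59 = 296.34 ft.
Depth below ground = 381 − 296.34 = 84.7 ft.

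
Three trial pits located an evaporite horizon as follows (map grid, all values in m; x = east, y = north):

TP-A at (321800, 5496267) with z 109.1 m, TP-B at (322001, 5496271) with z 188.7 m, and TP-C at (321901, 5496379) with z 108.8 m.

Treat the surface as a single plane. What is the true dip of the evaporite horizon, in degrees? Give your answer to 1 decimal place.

Let the plane be z = a·x + b·y + c.
TP-B−TP-A: 201a + 4b = 79.6;  TP-C−TP-A: 101a + 112b = −0.3.
Solving gives a = 0.40331, b = −0.36638.
Gradient magnitude |∇z| = √(a² + b²) = √(0.16266 + 0.13423) = 0.54488.
True dip = arctan(0.54488) = 28.6°, dipping toward NW (azimuth ≈ 312°).

28.6°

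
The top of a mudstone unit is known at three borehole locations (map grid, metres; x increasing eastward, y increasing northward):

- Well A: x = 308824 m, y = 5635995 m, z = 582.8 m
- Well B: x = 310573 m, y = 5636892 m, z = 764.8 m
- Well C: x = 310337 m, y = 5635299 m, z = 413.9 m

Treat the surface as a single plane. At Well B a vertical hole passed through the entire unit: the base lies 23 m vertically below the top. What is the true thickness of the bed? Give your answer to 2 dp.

Let the plane be z = a·x + b·y + c.
Well B−Well A: 1749a + 897b = 182;  Well C−Well A: 1513a − 696b = −168.9.
Solving gives a = −0.00965, b = 0.22171.
|∇z| = √(a²+b²) = 0.22191, so dip δ = arctan(0.22191) = 12.51°.
True thickness = vertical thickness × cos δ = 23 × cos 12.51° = 22.45 m.

22.45 m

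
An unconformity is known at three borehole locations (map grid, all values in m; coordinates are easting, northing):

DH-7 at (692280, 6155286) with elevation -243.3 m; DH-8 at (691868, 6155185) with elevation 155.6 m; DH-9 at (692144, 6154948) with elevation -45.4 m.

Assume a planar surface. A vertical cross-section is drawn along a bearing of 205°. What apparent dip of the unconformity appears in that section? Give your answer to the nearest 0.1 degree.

30.3°

Let the plane be z = a·easting + b·northing + c.
DH-8−DH-7: −412a − 101b = 398.9;  DH-9−DH-7: −136a − 338b = 197.9.
Solving gives a = −0.91492, b = −0.21737.
Unit vector along 205° is (sin 205°, cos 205°) = (-0.4226, -0.9063).
Slope in that direction = a·(-0.4226) + b·(-0.9063) = 0.58367.
Apparent dip = arctan|0.58367| = 30.3° (true dip is 43.2°, so apparent ≤ true as expected).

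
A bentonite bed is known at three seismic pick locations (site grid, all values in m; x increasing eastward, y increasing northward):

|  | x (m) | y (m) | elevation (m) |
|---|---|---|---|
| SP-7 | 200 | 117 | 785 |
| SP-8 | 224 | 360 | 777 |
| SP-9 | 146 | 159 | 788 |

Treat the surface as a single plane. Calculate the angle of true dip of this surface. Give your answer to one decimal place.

4.5°

Let the plane be z = a·x + b·y + c.
SP-8−SP-7: 24a + 243b = −8;  SP-9−SP-7: −54a + 42b = 3.
Solving gives a = −0.07537, b = −0.02548.
Gradient magnitude |∇z| = √(a² + b²) = √(0.00568 + 0.00065) = 0.07956.
True dip = arctan(0.07956) = 4.5°, dipping toward ENE (azimuth ≈ 071°).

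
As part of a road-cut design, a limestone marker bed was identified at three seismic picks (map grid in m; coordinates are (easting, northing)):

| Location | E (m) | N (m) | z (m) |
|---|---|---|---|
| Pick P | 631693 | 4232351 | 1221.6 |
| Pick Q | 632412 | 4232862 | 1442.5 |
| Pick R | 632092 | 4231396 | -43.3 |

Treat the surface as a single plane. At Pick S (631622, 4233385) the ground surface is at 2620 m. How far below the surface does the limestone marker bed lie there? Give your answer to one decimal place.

Let the plane be z = a·E + b·N + c.
Pick Q−Pick P: 719a + 511b = 220.9;  Pick R−Pick P: 399a − 955b = −1264.9.
Solving gives a = −0.488925072, b = 1.120229211.
Then c = 1221.6 − a·631693 − b·4232351 = −4431131.08.
At (631622, 4233385): z_contact = −308815.83 + 4742361.54 − 4431131.08 = 2414.63 m.
Depth below ground = 2620 − 2414.63 = 205.4 m.

205.4 m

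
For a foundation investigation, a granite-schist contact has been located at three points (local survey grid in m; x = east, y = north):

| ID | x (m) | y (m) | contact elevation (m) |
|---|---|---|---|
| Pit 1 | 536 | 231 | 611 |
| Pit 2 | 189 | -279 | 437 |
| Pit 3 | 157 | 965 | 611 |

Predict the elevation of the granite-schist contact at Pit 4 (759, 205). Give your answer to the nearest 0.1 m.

670.7 m

Let the plane be z = a·x + b·y + c.
Pit 2−Pit 1: −347a − 510b = −174;  Pit 3−Pit 1: −379a + 734b = 0.
Solving gives a = 0.28509, b = 0.14720.
Then c = 611 − a·536 − b·231 = 424.19.
At (759, 205): z = 216.4 + 30.2 + 424.19 = 670.7 m.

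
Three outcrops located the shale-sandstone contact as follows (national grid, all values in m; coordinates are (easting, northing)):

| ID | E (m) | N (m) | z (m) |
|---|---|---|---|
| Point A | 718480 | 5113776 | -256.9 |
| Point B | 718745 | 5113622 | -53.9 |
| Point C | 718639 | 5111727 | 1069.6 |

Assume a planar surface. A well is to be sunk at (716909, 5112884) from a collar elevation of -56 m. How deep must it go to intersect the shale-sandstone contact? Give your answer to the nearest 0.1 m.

293.0 m

Let the plane be z = a·E + b·N + c.
Point B−Point A: 265a − 154b = 203;  Point C−Point A: 159a − 2049b = 1326.5.
Solving gives a = 0.408228367, b = −0.615710927.
Then c = -256.9 − a·718480 − b·5113776 = 2855046.94.
At (716909, 5112884): z_contact = 292662.59 − 3148058.55 + 2855046.94 = -349.01 m.
Depth below ground = -56 − (-349.01) = 293.0 m.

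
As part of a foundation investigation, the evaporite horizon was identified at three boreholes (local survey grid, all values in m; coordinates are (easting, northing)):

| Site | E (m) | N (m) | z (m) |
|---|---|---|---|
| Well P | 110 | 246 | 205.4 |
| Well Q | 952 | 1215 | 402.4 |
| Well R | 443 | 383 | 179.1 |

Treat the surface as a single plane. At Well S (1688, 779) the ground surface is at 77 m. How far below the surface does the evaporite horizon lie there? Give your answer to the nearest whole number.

45 m

Let the plane be z = a·E + b·N + c.
Well Q−Well P: 842a + 969b = 197;  Well R−Well P: 333a + 137b = −26.3.
Solving gives a = −0.25310, b = 0.42323.
Then c = 205.4 − a·110 − b·246 = 129.13.
At (1688, 779): z_contact = −427.2 + 329.7 + 129.13 = 31.6 m.
Depth below ground = 77 − 31.6 = 45 m.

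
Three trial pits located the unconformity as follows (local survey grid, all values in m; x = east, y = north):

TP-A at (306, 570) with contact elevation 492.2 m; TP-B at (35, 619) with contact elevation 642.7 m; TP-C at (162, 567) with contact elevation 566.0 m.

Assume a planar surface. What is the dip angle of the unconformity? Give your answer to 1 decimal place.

29.2°

Two edge vectors: TP-A→TP-B = (-271, 49, 150.5), TP-A→TP-C = (-144, -3, 73.8).
Normal n = (TP-A→TP-B) × (TP-A→TP-C) = (4067.7, -1672.2, 7869).
So ∂z/∂x = −n_x/n_z = −0.51693 and ∂z/∂y = −n_y/n_z = 0.21250.
Gradient magnitude |∇z| = √(a² + b²) = √(0.26721 + 0.04516) = 0.55890.
True dip = arctan(0.55890) = 29.2°, dipping toward ESE (azimuth ≈ 112°).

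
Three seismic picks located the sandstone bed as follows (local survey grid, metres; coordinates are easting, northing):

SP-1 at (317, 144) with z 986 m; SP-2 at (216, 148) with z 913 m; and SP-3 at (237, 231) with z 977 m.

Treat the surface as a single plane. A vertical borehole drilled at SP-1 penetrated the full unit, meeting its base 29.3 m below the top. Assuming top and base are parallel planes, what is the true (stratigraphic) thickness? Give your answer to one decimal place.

Let the plane be z = a·easting + b·northing + c.
SP-2−SP-1: −101a + 4b = −73;  SP-3−SP-1: −80a + 87b = −9.
Solving gives a = 0.74584, b = 0.58238.
|∇z| = √(a²+b²) = 0.94628, so dip δ = arctan(0.94628) = 43.42°.
True thickness = vertical thickness × cos δ = 29.3 × cos 43.42° = 21.3 m.

21.3 m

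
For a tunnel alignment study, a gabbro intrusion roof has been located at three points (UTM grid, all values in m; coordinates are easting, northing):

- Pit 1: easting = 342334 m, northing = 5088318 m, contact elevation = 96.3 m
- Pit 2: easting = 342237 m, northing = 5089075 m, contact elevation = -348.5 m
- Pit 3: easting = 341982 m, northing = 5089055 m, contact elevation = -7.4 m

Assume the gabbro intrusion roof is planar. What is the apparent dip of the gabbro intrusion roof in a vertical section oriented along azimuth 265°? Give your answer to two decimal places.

Let the plane be z = a·easting + b·northing + c.
Pit 2−Pit 1: −97a + 757b = −444.8;  Pit 3−Pit 1: −352a + 737b = −103.7.
Solving gives a = −1.27871, b = −0.75143.
Unit vector along 265° is (sin 265°, cos 265°) = (-0.9962, -0.0872).
Slope in that direction = a·(-0.9962) + b·(-0.0872) = 1.33934.
Apparent dip = arctan|1.33934| = 53.25° (true dip is 56.0°, so apparent ≤ true as expected).

53.25°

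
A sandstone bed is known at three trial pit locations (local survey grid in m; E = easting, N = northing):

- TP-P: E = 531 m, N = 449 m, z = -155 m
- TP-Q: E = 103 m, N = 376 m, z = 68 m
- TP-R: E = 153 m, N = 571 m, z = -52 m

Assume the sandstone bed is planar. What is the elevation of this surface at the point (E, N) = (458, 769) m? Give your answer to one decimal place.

Two edge vectors: TP-P→TP-Q = (-428, -73, 223), TP-P→TP-R = (-378, 122, 103).
Normal n = (TP-P→TP-Q) × (TP-P→TP-R) = (-34725, -40210, -79810).
So ∂z/∂E = −n_x/n_z = −0.43510 and ∂z/∂N = −n_y/n_z = −0.50382.
Intercept c from TP-P: -155 + 231.04 + 226.22 = 302.25.
At (458, 769): z = −199.3 − 387.4 + 302.25 = -284.5 m.

-284.5 m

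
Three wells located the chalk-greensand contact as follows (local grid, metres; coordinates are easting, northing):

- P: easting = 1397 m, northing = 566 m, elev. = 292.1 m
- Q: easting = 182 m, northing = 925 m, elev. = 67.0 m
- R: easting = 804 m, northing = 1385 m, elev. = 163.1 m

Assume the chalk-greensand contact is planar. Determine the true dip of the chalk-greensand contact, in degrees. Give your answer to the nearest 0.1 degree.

10.1°

Two edge vectors: P→Q = (-1215, 359, -225.1), P→R = (-593, 819, -129).
Normal n = (P→Q) × (P→R) = (138045.9, -23250.7, -782198).
So ∂z/∂easting = −n_x/n_z = 0.17648 and ∂z/∂northing = −n_y/n_z = −0.02972.
Gradient magnitude |∇z| = √(a² + b²) = √(0.03115 + 0.00088) = 0.17897.
True dip = arctan(0.17897) = 10.1°, dipping toward W (azimuth ≈ 280°).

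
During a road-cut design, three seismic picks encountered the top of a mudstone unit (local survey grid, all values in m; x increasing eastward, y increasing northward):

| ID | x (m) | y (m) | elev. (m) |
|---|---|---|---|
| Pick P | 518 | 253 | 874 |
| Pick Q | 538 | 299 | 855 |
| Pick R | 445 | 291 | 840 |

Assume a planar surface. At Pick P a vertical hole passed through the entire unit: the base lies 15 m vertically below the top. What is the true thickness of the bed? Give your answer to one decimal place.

13.2 m

Let the plane be z = a·x + b·y + c.
Pick Q−Pick P: 20a + 46b = −19;  Pick R−Pick P: −73a + 38b = −34.
Solving gives a = 0.20447, b = −0.50194.
|∇z| = √(a²+b²) = 0.54199, so dip δ = arctan(0.54199) = 28.46°.
True thickness = vertical thickness × cos δ = 15 × cos 28.46° = 13.2 m.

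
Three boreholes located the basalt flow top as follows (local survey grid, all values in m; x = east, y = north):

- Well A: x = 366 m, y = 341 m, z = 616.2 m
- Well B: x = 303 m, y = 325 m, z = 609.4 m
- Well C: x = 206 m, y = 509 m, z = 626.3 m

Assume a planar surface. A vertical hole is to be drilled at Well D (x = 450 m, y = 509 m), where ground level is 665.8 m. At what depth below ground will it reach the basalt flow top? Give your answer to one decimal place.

Let the plane be z = a·x + b·y + c.
Well B−Well A: −63a − 16b = −6.8;  Well C−Well A: −160a + 168b = 10.1.
Solving gives a = 0.07462, b = 0.13119.
Then c = 616.2 − a·366 − b·341 = 544.16.
At (450, 509): z_contact = 33.58 + 66.77 + 544.16 = 644.51 m.
Depth below ground = 665.8 − 644.51 = 21.3 m.

21.3 m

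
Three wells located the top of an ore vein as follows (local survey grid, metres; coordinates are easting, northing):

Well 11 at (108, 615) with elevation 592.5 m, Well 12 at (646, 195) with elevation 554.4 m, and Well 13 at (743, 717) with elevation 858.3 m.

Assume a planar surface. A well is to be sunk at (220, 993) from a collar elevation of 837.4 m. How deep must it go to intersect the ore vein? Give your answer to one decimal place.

Two edge vectors: Well 11→Well 12 = (538, -420, -38.1), Well 11→Well 13 = (635, 102, 265.8).
Normal n = (Well 11→Well 12) × (Well 11→Well 13) = (-107749.8, -167193.9, 321576).
So ∂z/∂easting = −n_x/n_z = 0.33507 and ∂z/∂northing = −n_y/n_z = 0.51992.
Intercept c from Well 11: 592.5 − 36.19 − 319.75 = 236.56.
At (220, 993): z_contact = 73.71 + 516.28 + 236.56 = 826.56 m.
Depth below ground = 837.4 − 826.56 = 10.8 m.

10.8 m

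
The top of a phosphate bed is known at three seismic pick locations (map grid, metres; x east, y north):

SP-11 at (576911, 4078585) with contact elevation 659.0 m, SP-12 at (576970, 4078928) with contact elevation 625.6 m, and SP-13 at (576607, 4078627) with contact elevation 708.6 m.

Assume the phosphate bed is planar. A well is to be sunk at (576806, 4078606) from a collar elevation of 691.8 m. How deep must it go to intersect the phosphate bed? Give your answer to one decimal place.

Two edge vectors: SP-11→SP-12 = (59, 343, -33.4), SP-11→SP-13 = (-304, 42, 49.6).
Normal n = (SP-11→SP-12) × (SP-11→SP-13) = (18415.6, 7227.2, 106750).
So ∂z/∂x = −n_x/n_z = −0.172511475 and ∂z/∂y = −n_y/n_z = −0.067702108.
Intercept c from SP-11: 659 + 99523.77 + 276128.80 = 376311.57.
At (576806, 4078606): z_contact = −99505.65 − 276130.22 + 376311.57 = 675.69 m.
Depth below ground = 691.8 − 675.69 = 16.1 m.

16.1 m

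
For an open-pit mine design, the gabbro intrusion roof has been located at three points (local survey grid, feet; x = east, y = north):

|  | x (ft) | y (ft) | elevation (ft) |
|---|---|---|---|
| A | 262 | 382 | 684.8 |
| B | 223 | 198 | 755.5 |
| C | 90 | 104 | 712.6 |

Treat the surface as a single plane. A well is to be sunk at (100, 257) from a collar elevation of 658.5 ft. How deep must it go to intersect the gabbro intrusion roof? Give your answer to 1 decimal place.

Let the plane be z = a·x + b·y + c.
B−A: −39a − 184b = 70.7;  C−A: −172a − 278b = 27.8.
Solving gives a = 0.69881, b = −0.53236.
Then c = 684.8 − a·262 − b·382 = 705.07.
At (100, 257): z_contact = 69.88 − 136.82 + 705.07 = 638.14 ft.
Depth below ground = 658.5 − 638.14 = 20.4 ft.

20.4 ft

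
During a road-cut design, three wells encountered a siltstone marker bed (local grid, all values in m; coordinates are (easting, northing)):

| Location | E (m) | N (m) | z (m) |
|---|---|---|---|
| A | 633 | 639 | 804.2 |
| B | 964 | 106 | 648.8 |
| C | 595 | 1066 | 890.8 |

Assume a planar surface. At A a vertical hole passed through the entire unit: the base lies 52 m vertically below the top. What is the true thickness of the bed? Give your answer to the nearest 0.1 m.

Let the plane be z = a·E + b·N + c.
B−A: 331a − 533b = −155.4;  C−A: −38a + 427b = 86.6.
Solving gives a = −0.16681, b = 0.18797.
|∇z| = √(a²+b²) = 0.25131, so dip δ = arctan(0.25131) = 14.11°.
True thickness = vertical thickness × cos δ = 52 × cos 14.11° = 50.4 m.

50.4 m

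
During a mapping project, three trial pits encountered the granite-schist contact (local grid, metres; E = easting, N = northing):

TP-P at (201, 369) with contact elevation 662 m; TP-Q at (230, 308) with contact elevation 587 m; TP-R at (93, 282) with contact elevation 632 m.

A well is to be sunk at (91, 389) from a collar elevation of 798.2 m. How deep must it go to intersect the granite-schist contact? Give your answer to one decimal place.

Two edge vectors: TP-P→TP-Q = (29, -61, -75), TP-P→TP-R = (-108, -87, -30).
Normal n = (TP-P→TP-Q) × (TP-P→TP-R) = (-4695, 8970, -9111).
So ∂z/∂E = −n_x/n_z = −0.51531 and ∂z/∂N = −n_y/n_z = 0.98452.
Intercept c from TP-P: 662 + 103.58 − 363.29 = 402.29.
At (91, 389): z_contact = −46.89 + 382.98 + 402.29 = 738.37 m.
Depth below ground = 798.2 − 738.37 = 59.8 m.

59.8 m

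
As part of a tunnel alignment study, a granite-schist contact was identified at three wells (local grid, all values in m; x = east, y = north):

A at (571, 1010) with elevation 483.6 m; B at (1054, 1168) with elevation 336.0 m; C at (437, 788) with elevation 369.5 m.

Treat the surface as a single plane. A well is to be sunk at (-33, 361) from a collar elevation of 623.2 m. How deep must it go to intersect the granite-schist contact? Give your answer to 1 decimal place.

Let the plane be z = a·x + b·y + c.
B−A: 483a + 158b = −147.6;  C−A: −134a − 222b = −114.1.
Solving gives a = −0.590269, b = 0.870252.
Then c = 483.6 − a·571 − b·1010 = −58.31.
At (-33, 361): z_contact = 19.48 + 314.16 − 58.31 = 275.33 m.
Depth below ground = 623.2 − 275.33 = 347.9 m.

347.9 m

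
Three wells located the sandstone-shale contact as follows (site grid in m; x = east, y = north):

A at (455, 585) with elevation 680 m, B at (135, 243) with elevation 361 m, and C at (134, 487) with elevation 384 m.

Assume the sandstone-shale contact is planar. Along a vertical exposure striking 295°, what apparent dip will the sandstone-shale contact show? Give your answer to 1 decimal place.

37.5°

Let the plane be z = a·x + b·y + c.
B−A: −320a − 342b = −319;  C−A: −321a − 98b = −296.
Solving gives a = 0.89222, b = 0.09792.
Unit vector along 295° is (sin 295°, cos 295°) = (-0.9063, 0.4226).
Slope in that direction = a·(-0.9063) + b·(0.4226) = −0.76725.
Apparent dip = arctan|0.76725| = 37.5° (true dip is 41.9°, so apparent ≤ true as expected).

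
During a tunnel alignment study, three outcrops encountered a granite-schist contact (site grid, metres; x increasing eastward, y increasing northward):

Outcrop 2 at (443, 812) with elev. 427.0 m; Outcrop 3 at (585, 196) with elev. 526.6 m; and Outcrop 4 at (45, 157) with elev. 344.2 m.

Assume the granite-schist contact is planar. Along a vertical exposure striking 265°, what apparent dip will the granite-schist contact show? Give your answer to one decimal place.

18.5°

Let the plane be z = a·x + b·y + c.
Outcrop 3−Outcrop 2: 142a − 616b = 99.6;  Outcrop 4−Outcrop 2: −398a − 655b = −82.8.
Solving gives a = 0.34373, b = −0.08245.
Unit vector along 265° is (sin 265°, cos 265°) = (-0.9962, -0.0872).
Slope in that direction = a·(-0.9962) + b·(-0.0872) = −0.33524.
Apparent dip = arctan|0.33524| = 18.5° (true dip is 19.5°, so apparent ≤ true as expected).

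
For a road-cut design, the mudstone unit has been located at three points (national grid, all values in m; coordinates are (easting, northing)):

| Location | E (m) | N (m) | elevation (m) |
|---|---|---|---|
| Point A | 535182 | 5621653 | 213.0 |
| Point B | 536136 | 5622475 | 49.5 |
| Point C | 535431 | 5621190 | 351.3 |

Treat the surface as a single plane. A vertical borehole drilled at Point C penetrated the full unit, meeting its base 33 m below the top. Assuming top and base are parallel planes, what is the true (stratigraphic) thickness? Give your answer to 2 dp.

31.83 m

Two edge vectors: Point A→Point B = (954, 822, -163.5), Point A→Point C = (249, -463, 138.3).
Normal n = (Point A→Point B) × (Point A→Point C) = (37982.1, -172649.7, -646380).
So ∂z/∂E = −n_x/n_z = 0.05876 and ∂z/∂N = −n_y/n_z = −0.26710.
|∇z| = √(a²+b²) = 0.27349, so dip δ = arctan(0.27349) = 15.30°.
True thickness = vertical thickness × cos δ = 33 × cos 15.30° = 31.83 m.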